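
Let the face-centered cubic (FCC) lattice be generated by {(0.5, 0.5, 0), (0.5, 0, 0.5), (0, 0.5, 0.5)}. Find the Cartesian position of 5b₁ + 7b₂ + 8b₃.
(6, 6.5, 7.5)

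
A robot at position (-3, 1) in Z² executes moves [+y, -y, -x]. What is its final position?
(-4, 1)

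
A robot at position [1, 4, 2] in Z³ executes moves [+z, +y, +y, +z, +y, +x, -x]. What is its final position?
(1, 7, 4)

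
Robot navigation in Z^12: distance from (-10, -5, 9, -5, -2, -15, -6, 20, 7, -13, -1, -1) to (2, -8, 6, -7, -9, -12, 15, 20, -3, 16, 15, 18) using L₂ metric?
47.1487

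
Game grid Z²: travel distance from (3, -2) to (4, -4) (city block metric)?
3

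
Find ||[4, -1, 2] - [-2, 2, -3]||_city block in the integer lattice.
14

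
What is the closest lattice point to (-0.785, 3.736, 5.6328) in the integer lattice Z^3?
(-1, 4, 6)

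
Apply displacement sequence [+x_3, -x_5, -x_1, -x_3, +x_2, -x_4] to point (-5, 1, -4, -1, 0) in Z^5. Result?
(-6, 2, -4, -2, -1)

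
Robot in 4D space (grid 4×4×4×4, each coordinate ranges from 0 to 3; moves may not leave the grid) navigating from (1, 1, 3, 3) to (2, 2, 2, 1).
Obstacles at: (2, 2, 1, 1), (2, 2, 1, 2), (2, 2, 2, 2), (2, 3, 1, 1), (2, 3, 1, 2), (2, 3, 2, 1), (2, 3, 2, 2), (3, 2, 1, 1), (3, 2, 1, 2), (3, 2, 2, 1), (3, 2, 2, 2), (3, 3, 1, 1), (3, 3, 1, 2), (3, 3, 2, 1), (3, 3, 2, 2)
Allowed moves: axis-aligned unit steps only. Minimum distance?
5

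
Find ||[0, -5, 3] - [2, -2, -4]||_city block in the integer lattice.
12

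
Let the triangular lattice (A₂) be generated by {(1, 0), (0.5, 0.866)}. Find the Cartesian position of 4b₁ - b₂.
(3.5, -0.866)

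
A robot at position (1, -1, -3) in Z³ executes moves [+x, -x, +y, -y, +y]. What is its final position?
(1, 0, -3)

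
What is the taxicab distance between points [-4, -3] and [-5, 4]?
8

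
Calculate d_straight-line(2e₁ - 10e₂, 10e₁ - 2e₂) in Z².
11.3137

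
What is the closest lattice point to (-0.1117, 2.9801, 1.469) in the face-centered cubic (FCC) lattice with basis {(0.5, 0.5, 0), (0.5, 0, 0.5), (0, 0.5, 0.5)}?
(-0.5, 3, 1.5)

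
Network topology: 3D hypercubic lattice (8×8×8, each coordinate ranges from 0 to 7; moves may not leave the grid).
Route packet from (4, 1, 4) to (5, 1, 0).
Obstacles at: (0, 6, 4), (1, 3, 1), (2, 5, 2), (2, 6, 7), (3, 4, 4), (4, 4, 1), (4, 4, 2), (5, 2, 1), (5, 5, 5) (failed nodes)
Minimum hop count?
5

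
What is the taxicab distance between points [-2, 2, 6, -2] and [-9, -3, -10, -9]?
35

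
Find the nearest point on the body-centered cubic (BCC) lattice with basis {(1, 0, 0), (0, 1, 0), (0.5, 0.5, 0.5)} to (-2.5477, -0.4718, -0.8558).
(-2.5, -0.5, -0.5)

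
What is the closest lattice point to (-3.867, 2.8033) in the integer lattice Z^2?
(-4, 3)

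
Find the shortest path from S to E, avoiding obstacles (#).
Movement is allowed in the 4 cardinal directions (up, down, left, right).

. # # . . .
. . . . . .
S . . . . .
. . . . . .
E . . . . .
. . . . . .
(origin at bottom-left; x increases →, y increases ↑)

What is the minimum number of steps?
2
(one shortest path: (0, 3) → (0, 2) → (0, 1))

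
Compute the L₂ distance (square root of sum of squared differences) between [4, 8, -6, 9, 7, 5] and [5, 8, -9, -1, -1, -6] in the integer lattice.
17.1756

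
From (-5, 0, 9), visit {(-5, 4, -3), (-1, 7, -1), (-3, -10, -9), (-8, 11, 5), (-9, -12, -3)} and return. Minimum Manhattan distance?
108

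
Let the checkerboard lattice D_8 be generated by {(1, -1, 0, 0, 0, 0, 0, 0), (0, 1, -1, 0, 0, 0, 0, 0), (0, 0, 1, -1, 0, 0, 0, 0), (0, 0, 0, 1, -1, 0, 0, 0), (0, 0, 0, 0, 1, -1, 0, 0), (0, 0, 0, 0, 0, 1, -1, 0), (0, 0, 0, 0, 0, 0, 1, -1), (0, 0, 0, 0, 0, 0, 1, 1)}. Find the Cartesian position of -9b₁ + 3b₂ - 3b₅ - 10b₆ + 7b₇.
(-9, 12, -3, 0, -3, -7, 17, -7)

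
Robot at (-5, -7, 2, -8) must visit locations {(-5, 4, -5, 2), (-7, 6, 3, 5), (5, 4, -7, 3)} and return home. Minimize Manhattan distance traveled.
96
(one optimal route: (-5, -7, 2, -8) → (-5, 4, -5, 2) → (5, 4, -7, 3) → (-7, 6, 3, 5) → (-5, -7, 2, -8))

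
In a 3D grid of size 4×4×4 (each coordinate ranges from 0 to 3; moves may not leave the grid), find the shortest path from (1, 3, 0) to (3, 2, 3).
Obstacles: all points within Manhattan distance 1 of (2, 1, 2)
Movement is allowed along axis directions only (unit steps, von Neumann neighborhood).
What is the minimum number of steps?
6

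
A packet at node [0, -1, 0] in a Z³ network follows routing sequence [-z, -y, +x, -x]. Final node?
(0, -2, -1)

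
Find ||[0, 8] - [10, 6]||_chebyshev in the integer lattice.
10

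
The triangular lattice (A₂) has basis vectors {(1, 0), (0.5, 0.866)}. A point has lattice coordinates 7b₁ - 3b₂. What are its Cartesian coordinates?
(5.5, -2.598)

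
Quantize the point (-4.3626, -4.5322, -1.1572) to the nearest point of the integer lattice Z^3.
(-4, -5, -1)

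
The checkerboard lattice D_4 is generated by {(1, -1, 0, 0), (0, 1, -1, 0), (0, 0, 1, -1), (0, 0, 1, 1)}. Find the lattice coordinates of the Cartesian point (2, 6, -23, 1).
2b₁ + 8b₂ - 8b₃ - 7b₄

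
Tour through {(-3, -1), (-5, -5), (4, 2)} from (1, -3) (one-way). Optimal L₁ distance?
24
(one optimal route: (1, -3) → (-5, -5) → (-3, -1) → (4, 2))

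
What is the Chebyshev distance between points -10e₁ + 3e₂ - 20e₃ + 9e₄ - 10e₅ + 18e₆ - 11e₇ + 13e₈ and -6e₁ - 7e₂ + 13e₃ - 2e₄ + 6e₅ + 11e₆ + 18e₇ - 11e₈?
33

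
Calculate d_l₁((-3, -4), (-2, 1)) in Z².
6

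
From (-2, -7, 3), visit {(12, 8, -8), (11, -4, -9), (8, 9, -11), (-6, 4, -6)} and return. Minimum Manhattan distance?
98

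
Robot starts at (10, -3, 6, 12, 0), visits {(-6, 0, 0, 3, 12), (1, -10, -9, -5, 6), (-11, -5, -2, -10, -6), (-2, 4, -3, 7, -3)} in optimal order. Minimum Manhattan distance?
147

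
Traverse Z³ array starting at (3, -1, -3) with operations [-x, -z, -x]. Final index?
(1, -1, -4)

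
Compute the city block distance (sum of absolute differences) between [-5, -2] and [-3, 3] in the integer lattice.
7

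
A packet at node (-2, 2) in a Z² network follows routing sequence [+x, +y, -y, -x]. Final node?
(-2, 2)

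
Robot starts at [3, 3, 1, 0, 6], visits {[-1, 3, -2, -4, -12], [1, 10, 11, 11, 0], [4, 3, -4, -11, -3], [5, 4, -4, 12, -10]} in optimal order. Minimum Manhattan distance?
112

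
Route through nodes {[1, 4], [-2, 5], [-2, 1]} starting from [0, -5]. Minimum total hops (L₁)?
16
(one optimal route: (0, -5) → (-2, 1) → (-2, 5) → (1, 4))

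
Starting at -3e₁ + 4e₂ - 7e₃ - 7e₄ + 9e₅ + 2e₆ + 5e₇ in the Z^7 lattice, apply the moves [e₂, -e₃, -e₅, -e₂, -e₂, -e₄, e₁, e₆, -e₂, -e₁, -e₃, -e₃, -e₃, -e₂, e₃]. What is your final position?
(-3, 1, -10, -8, 8, 3, 5)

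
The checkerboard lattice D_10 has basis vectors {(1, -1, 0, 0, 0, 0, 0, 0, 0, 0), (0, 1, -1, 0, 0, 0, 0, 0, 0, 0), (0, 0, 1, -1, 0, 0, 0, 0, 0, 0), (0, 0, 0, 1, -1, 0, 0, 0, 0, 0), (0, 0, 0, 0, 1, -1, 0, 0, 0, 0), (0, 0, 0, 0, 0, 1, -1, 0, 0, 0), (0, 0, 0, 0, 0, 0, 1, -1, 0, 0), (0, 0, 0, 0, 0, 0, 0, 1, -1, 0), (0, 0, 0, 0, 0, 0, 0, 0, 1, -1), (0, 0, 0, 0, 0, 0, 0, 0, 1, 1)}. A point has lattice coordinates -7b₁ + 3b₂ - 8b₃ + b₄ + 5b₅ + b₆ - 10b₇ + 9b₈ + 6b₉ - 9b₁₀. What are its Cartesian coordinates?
(-7, 10, -11, 9, 4, -4, -11, 19, -12, -15)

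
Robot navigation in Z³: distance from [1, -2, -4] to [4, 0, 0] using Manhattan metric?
9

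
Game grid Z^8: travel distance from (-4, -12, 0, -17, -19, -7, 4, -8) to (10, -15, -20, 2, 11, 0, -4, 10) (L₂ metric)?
47.9896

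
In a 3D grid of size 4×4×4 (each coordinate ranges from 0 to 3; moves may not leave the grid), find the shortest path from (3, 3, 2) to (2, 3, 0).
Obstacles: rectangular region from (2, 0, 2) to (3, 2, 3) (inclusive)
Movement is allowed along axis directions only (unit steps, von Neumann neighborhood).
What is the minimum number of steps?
3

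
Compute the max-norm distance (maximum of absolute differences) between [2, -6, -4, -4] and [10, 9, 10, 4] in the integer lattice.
15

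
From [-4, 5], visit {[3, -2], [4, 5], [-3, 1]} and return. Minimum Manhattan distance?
30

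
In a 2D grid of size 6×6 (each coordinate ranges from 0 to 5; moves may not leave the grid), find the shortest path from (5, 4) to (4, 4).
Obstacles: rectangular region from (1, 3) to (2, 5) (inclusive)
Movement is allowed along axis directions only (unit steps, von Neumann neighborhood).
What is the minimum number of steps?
1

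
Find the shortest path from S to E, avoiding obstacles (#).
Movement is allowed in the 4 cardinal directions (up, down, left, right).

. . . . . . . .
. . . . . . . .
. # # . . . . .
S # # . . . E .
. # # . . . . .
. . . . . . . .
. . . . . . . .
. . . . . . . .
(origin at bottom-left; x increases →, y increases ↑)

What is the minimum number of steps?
10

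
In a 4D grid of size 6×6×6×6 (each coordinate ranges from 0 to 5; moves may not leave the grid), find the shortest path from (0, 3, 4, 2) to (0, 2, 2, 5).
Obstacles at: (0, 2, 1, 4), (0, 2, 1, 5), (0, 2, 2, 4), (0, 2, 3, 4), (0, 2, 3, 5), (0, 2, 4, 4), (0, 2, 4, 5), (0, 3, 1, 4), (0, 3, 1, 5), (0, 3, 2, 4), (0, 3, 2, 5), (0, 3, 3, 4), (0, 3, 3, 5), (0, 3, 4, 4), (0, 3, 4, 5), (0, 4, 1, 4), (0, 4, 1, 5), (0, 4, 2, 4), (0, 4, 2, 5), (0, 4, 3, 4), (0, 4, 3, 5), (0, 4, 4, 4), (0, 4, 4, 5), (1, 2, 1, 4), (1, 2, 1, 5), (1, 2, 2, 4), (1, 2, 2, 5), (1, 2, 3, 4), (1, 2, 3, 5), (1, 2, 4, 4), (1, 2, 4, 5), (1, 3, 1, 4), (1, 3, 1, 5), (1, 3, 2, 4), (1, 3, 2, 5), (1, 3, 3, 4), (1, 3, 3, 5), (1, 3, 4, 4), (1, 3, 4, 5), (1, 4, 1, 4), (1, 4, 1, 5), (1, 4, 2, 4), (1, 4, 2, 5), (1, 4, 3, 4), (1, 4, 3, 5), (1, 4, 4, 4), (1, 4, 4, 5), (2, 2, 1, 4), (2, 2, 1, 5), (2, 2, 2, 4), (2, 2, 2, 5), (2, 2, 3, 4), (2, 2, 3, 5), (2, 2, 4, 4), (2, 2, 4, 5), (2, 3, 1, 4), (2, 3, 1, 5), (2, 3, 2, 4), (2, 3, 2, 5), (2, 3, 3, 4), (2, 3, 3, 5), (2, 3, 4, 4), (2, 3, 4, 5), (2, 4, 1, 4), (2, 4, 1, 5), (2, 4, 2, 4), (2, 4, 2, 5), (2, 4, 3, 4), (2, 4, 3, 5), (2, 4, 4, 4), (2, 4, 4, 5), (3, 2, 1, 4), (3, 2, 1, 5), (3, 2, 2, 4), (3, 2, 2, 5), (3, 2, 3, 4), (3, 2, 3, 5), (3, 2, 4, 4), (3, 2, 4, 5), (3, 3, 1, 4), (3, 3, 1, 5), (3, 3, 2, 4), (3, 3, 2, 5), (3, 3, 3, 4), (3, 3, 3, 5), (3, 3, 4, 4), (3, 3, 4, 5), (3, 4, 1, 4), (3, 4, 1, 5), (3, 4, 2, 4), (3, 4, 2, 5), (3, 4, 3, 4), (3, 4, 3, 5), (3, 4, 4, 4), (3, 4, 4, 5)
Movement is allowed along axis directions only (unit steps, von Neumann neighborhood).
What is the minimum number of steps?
8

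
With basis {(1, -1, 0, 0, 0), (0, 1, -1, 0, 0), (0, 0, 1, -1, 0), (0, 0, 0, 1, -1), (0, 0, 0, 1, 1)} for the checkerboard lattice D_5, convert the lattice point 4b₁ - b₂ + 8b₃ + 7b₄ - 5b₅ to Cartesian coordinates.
(4, -5, 9, -6, -12)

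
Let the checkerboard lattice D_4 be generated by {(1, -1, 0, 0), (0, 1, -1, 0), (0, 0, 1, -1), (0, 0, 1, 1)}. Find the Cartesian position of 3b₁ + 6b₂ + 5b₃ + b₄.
(3, 3, 0, -4)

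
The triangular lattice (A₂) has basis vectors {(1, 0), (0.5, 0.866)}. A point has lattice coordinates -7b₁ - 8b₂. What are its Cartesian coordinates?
(-11, -6.928)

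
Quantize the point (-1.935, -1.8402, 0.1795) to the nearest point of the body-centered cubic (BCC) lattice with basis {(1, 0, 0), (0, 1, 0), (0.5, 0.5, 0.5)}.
(-2, -2, 0)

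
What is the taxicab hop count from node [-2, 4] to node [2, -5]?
13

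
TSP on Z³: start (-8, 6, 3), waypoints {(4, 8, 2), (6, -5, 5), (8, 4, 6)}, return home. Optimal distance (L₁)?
66
(one optimal route: (-8, 6, 3) → (4, 8, 2) → (6, -5, 5) → (8, 4, 6) → (-8, 6, 3))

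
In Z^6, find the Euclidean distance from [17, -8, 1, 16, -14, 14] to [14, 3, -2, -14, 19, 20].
46.5188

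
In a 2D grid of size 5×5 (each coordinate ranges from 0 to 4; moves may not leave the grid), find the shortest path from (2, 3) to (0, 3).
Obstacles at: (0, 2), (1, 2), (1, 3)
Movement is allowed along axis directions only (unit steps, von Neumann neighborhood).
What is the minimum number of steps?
4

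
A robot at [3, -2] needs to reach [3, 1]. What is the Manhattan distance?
3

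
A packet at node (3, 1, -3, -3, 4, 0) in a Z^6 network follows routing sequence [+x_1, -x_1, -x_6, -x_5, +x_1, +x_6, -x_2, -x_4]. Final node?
(4, 0, -3, -4, 3, 0)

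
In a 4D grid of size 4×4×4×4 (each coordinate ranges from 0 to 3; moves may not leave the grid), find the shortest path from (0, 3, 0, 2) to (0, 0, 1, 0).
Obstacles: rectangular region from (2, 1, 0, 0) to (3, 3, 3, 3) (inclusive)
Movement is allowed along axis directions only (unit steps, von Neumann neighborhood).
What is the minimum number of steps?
6
(one shortest path: (0, 3, 0, 2) → (0, 2, 0, 2) → (0, 1, 0, 2) → (0, 0, 0, 2) → (0, 0, 1, 2) → (0, 0, 1, 1) → (0, 0, 1, 0))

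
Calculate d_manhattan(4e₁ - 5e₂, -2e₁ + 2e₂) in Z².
13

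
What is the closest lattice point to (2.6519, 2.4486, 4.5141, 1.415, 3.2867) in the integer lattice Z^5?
(3, 2, 5, 1, 3)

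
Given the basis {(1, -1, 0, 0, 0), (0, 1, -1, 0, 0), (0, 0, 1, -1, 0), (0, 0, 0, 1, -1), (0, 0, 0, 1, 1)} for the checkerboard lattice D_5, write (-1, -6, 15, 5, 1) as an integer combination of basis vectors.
-b₁ - 7b₂ + 8b₃ + 6b₄ + 7b₅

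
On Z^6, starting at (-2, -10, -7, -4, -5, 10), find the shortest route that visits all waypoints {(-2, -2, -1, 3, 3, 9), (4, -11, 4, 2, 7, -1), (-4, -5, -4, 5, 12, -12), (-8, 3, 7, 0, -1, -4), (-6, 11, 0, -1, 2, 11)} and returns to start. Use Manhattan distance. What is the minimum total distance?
228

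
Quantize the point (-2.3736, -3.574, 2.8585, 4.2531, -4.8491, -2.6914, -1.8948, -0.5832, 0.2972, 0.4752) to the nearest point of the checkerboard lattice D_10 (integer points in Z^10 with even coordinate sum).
(-2, -4, 3, 4, -5, -3, -2, -1, 0, 0)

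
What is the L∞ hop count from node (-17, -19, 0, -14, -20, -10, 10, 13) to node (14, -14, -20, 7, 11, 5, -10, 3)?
31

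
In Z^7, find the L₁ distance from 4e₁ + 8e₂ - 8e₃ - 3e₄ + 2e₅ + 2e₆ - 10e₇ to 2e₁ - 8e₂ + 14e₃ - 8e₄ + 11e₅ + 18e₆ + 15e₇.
95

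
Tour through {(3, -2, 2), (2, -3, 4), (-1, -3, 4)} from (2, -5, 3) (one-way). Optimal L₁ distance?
12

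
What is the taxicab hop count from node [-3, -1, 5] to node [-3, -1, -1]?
6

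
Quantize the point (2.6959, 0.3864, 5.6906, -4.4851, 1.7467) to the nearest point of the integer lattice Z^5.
(3, 0, 6, -4, 2)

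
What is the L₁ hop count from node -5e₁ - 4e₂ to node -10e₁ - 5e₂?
6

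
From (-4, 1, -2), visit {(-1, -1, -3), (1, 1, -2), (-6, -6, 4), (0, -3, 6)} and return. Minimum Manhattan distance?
48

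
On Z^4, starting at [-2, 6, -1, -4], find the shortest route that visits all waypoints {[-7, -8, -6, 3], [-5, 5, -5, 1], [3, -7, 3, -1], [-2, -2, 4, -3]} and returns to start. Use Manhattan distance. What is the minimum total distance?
82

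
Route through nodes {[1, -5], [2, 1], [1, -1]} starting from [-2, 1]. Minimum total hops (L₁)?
11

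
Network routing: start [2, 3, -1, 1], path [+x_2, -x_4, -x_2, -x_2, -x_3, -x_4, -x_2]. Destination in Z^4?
(2, 1, -2, -1)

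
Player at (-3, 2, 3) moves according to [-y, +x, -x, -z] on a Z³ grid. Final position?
(-3, 1, 2)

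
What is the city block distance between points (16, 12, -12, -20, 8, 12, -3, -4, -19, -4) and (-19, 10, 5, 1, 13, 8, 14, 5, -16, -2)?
115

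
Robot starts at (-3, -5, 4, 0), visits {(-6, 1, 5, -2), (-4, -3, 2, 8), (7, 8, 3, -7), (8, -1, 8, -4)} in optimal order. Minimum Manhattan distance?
71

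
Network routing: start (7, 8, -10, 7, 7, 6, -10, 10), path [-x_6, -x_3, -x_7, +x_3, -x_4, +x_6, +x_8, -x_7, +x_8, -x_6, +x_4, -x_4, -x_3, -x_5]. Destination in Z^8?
(7, 8, -11, 6, 6, 5, -12, 12)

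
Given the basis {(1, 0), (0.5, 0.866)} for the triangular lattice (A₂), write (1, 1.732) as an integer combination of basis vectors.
2b₂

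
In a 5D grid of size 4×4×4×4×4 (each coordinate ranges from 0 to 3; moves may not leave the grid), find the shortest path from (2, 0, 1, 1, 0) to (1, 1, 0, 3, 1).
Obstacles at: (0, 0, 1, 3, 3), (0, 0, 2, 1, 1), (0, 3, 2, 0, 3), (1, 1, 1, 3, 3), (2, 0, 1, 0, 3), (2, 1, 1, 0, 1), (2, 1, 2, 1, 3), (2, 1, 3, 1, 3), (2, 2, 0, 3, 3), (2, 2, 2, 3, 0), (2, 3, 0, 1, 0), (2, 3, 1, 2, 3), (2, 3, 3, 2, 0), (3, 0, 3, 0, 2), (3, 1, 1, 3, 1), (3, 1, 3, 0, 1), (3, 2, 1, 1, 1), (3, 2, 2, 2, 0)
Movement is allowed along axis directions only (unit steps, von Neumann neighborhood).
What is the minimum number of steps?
6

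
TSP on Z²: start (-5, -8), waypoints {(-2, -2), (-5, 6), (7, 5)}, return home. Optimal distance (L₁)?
52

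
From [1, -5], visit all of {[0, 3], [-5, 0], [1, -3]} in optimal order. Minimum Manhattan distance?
17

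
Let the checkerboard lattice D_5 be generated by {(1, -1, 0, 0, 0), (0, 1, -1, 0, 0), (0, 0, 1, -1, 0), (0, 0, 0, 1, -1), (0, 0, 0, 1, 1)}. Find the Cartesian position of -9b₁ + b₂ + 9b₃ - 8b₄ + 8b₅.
(-9, 10, 8, -9, 16)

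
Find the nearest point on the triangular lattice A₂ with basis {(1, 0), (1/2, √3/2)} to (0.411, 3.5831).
(0, 3.464)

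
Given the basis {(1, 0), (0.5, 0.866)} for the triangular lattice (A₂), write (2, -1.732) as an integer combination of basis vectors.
3b₁ - 2b₂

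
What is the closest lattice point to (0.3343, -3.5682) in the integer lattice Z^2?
(0, -4)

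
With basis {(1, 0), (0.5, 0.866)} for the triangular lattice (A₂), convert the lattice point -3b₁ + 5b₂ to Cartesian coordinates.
(-0.5, 4.33)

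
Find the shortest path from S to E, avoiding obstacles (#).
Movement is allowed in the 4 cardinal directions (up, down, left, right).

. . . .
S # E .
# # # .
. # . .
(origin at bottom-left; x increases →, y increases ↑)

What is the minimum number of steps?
4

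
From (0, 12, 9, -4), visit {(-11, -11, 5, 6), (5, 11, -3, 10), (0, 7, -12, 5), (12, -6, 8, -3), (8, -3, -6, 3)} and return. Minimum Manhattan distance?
194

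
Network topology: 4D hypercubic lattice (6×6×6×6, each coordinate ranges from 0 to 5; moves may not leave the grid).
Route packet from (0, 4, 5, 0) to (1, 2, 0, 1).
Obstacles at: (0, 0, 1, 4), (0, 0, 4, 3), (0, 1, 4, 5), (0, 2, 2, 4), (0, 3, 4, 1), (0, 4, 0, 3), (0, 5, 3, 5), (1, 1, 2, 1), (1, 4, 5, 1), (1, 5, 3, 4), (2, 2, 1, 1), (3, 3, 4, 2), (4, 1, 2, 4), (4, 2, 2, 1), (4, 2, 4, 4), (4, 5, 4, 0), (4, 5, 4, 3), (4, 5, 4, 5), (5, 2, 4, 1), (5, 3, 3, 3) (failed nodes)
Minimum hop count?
9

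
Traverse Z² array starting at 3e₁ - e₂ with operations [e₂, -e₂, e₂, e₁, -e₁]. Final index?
(3, 0)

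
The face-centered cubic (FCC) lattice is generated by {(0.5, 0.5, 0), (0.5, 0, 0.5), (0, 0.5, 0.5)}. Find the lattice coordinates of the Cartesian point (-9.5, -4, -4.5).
-9b₁ - 10b₂ + b₃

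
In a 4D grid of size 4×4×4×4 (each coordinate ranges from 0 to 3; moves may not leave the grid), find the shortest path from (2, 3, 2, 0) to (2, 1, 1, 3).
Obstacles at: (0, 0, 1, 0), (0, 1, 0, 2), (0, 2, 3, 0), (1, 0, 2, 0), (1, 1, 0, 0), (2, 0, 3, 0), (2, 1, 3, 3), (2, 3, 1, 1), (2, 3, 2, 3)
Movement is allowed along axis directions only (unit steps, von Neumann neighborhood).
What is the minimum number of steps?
6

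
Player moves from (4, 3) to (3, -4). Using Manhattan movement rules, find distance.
8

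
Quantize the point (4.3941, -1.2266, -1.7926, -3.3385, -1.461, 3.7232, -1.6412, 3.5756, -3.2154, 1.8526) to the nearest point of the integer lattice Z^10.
(4, -1, -2, -3, -1, 4, -2, 4, -3, 2)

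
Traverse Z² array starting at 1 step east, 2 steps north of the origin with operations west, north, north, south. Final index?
(0, 3)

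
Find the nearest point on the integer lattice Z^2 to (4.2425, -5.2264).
(4, -5)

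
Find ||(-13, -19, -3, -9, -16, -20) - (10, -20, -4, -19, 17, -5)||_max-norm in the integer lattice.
33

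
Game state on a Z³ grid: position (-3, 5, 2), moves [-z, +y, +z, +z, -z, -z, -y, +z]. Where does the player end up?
(-3, 5, 2)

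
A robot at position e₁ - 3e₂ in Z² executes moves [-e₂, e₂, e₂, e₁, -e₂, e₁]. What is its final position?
(3, -3)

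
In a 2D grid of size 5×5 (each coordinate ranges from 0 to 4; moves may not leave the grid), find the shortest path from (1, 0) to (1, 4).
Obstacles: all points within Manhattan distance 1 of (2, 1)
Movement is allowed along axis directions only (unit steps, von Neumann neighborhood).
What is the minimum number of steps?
6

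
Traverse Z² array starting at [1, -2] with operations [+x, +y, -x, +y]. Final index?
(1, 0)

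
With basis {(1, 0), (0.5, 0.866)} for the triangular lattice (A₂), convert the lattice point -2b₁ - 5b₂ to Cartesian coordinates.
(-4.5, -4.33)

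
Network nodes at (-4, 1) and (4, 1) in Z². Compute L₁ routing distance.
8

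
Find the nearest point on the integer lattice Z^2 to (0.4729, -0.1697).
(0, 0)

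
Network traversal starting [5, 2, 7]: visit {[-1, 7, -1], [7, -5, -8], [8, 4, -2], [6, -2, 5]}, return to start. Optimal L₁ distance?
72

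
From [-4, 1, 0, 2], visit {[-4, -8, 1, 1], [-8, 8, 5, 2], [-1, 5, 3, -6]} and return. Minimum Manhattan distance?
72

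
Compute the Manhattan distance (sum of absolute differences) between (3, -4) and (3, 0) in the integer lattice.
4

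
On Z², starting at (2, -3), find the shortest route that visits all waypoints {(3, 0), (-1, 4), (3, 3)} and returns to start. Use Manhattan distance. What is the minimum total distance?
22
(one optimal route: (2, -3) → (3, 0) → (3, 3) → (-1, 4) → (2, -3))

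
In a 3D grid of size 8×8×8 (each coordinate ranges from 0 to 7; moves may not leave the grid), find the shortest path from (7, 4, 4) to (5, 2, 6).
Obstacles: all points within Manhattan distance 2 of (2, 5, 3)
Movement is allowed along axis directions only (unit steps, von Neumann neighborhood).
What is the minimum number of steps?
6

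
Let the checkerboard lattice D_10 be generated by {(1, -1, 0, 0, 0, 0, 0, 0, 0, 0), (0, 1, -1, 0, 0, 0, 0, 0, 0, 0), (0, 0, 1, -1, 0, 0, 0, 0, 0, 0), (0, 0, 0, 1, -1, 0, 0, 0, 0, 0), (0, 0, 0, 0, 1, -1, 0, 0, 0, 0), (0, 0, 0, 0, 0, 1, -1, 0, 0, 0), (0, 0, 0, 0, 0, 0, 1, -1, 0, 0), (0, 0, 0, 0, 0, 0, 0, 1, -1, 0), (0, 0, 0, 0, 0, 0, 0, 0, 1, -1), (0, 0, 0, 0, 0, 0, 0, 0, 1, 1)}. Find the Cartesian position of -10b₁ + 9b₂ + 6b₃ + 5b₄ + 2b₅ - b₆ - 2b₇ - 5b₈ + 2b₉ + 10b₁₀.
(-10, 19, -3, -1, -3, -3, -1, -3, 17, 8)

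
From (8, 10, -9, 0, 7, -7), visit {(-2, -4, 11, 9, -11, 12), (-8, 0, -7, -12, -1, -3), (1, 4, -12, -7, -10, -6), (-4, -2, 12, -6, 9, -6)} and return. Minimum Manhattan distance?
262
(one optimal route: (8, 10, -9, 0, 7, -7) → (1, 4, -12, -7, -10, -6) → (-8, 0, -7, -12, -1, -3) → (-2, -4, 11, 9, -11, 12) → (-4, -2, 12, -6, 9, -6) → (8, 10, -9, 0, 7, -7))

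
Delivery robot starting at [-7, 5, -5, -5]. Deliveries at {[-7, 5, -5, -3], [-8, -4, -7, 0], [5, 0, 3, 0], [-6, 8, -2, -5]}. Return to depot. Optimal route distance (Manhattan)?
80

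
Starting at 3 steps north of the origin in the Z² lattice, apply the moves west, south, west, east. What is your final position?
(-1, 2)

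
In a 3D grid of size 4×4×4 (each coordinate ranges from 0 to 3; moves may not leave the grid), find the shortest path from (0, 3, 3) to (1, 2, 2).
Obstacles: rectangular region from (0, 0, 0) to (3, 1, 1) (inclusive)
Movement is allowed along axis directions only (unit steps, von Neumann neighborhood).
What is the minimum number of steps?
3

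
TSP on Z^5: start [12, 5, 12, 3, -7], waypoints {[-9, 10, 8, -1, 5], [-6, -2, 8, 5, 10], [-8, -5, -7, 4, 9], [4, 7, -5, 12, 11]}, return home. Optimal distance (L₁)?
184
(one optimal route: (12, 5, 12, 3, -7) → (-9, 10, 8, -1, 5) → (-6, -2, 8, 5, 10) → (-8, -5, -7, 4, 9) → (4, 7, -5, 12, 11) → (12, 5, 12, 3, -7))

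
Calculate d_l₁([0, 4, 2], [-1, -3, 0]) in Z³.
10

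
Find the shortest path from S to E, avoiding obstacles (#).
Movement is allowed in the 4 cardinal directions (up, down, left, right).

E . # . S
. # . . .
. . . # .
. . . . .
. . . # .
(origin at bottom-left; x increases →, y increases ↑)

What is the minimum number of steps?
8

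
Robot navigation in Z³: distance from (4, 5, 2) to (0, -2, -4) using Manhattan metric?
17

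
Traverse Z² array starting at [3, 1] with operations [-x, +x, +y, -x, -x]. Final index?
(1, 2)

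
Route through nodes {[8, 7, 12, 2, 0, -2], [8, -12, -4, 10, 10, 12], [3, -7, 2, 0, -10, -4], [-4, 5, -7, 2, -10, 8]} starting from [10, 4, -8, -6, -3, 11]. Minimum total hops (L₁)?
186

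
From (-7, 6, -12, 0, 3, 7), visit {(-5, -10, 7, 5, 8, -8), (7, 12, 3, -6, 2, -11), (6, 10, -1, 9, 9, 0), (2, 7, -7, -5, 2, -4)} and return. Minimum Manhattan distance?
214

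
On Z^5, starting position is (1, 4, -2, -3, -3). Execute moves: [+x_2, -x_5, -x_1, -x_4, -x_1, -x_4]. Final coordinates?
(-1, 5, -2, -5, -4)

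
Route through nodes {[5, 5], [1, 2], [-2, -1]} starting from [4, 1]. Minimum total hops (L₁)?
18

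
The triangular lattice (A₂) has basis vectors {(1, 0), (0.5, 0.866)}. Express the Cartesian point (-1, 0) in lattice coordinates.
-b₁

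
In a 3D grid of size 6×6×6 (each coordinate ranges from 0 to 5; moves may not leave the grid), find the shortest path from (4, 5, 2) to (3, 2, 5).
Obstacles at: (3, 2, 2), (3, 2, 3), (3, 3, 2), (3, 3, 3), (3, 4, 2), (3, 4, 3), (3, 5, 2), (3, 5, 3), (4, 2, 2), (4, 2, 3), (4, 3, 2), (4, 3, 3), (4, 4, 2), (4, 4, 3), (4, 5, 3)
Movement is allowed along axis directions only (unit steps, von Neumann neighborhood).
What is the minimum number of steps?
9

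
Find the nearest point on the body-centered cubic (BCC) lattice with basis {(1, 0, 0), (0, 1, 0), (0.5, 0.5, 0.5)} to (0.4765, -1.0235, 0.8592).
(0, -1, 1)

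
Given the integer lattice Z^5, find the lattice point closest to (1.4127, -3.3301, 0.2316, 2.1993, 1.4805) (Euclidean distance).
(1, -3, 0, 2, 1)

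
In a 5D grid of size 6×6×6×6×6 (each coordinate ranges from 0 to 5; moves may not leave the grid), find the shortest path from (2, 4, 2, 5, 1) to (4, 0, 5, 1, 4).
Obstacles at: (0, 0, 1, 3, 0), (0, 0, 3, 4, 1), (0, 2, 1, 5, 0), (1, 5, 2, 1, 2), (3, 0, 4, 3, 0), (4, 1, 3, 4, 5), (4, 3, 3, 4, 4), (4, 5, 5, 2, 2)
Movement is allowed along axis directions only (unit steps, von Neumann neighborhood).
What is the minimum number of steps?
16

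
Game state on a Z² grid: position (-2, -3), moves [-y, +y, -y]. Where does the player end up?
(-2, -4)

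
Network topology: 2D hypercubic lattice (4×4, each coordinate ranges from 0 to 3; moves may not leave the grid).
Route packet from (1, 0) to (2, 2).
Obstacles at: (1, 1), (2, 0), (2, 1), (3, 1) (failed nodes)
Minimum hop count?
5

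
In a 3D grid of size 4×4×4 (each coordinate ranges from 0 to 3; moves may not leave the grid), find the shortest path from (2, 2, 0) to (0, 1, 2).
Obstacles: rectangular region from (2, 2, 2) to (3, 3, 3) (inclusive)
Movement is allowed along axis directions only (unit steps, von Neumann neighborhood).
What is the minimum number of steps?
5
(one shortest path: (2, 2, 0) → (1, 2, 0) → (0, 2, 0) → (0, 1, 0) → (0, 1, 1) → (0, 1, 2))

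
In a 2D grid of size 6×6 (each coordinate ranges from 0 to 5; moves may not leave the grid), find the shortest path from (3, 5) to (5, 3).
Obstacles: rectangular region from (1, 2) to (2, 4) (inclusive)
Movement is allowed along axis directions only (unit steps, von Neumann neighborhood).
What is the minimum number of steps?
4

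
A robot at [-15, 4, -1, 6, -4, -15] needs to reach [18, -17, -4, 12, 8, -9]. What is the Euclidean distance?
41.8927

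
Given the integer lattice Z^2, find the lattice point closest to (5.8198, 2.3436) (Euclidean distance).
(6, 2)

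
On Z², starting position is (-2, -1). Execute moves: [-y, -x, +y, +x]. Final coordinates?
(-2, -1)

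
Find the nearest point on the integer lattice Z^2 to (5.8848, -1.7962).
(6, -2)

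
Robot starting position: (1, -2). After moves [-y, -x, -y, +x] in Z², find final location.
(1, -4)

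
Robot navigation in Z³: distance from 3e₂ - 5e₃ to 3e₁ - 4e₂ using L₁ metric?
15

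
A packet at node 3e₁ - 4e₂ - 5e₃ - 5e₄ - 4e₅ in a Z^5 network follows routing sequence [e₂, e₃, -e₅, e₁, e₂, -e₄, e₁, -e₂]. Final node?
(5, -3, -4, -6, -5)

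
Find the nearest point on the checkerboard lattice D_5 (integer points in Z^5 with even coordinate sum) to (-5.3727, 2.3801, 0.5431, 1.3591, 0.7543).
(-5, 2, 1, 1, 1)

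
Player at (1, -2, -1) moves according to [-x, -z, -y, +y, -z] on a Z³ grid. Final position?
(0, -2, -3)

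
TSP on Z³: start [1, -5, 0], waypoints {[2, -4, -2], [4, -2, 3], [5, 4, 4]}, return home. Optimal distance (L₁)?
38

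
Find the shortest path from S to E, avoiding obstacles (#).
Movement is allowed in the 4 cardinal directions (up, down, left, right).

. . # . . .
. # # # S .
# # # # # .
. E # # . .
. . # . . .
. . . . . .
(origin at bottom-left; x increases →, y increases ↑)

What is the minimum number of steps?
11
(one shortest path: (4, 4) → (5, 4) → (5, 3) → (5, 2) → (4, 2) → (4, 1) → (3, 1) → (3, 0) → (2, 0) → (1, 0) → (1, 1) → (1, 2))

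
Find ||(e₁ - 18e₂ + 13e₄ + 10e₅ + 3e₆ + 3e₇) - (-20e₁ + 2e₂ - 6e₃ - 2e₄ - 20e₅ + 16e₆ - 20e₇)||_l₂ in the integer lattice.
51.9615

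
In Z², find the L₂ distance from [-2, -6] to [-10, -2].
8.94427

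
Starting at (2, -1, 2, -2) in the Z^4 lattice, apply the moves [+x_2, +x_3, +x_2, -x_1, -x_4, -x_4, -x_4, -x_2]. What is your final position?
(1, 0, 3, -5)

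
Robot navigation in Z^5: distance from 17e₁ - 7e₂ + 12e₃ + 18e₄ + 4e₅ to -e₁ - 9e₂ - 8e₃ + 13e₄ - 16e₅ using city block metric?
65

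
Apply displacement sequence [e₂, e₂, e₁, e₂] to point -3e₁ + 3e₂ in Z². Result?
(-2, 6)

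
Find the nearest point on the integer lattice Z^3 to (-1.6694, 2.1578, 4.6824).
(-2, 2, 5)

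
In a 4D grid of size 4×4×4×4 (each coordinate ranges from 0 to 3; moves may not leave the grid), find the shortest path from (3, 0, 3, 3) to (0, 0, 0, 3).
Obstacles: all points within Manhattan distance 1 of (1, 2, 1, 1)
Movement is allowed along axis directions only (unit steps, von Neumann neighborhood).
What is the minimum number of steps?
6
(one shortest path: (3, 0, 3, 3) → (2, 0, 3, 3) → (1, 0, 3, 3) → (0, 0, 3, 3) → (0, 0, 2, 3) → (0, 0, 1, 3) → (0, 0, 0, 3))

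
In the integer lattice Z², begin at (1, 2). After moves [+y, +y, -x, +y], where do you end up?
(0, 5)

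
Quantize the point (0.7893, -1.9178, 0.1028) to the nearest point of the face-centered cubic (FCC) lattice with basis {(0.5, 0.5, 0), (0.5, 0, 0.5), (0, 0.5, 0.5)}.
(1, -2, 0)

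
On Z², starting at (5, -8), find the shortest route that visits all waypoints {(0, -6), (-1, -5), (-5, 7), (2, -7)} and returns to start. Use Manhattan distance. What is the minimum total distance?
50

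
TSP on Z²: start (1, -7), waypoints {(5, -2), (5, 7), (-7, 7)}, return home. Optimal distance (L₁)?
52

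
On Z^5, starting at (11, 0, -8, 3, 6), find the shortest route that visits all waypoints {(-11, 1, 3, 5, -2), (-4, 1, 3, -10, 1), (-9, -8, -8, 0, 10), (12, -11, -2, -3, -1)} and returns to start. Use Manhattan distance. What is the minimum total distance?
172
(one optimal route: (11, 0, -8, 3, 6) → (-9, -8, -8, 0, 10) → (-11, 1, 3, 5, -2) → (-4, 1, 3, -10, 1) → (12, -11, -2, -3, -1) → (11, 0, -8, 3, 6))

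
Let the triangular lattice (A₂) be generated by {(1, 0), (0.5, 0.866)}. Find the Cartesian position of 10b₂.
(5, 8.66)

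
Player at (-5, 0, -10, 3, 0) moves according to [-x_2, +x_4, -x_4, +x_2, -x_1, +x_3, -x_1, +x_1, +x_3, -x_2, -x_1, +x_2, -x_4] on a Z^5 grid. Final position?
(-7, 0, -8, 2, 0)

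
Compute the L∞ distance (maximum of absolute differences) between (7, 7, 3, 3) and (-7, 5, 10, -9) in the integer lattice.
14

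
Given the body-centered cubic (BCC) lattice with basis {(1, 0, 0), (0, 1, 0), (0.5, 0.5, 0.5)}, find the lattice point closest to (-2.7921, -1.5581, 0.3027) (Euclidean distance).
(-2.5, -1.5, 0.5)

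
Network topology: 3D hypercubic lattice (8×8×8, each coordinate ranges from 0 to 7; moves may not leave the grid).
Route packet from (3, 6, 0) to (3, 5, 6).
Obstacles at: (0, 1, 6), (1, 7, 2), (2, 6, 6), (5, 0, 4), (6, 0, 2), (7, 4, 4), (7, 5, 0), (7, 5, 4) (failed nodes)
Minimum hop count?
7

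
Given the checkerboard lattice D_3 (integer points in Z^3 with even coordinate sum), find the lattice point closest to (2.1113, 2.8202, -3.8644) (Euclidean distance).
(2, 2, -4)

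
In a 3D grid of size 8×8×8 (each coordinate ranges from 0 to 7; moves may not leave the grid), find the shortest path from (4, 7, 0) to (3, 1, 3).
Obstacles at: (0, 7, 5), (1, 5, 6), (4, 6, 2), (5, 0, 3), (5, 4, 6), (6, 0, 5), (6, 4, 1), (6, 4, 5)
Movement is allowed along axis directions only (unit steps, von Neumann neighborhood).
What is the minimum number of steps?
10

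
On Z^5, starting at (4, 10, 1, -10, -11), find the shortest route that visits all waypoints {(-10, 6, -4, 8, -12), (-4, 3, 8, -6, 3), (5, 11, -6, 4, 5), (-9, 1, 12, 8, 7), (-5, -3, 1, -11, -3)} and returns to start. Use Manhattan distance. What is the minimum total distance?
208
(one optimal route: (4, 10, 1, -10, -11) → (5, 11, -6, 4, 5) → (-10, 6, -4, 8, -12) → (-9, 1, 12, 8, 7) → (-4, 3, 8, -6, 3) → (-5, -3, 1, -11, -3) → (4, 10, 1, -10, -11))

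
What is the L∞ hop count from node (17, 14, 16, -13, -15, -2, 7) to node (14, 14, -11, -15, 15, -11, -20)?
30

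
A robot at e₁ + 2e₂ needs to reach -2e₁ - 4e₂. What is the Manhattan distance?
9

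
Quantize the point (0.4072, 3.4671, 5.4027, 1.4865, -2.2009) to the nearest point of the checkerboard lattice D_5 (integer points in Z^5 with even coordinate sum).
(0, 3, 5, 2, -2)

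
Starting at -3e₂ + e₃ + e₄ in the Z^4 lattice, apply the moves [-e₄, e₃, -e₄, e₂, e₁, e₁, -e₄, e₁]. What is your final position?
(3, -2, 2, -2)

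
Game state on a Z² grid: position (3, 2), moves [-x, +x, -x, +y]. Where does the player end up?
(2, 3)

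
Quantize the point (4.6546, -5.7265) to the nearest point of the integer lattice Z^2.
(5, -6)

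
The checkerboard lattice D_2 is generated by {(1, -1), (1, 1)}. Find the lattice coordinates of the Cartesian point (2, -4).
3b₁ - b₂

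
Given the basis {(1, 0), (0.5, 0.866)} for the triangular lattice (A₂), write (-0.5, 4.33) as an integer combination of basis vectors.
-3b₁ + 5b₂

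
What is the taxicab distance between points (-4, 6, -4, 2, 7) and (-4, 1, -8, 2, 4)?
12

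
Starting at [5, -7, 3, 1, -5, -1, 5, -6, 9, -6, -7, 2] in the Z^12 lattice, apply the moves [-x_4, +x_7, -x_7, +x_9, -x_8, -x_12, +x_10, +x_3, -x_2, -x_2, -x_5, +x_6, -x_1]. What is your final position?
(4, -9, 4, 0, -6, 0, 5, -7, 10, -5, -7, 1)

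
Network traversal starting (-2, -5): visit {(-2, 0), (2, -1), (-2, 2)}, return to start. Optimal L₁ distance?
22
(one optimal route: (-2, -5) → (-2, 0) → (-2, 2) → (2, -1) → (-2, -5))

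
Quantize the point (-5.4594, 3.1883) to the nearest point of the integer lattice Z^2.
(-5, 3)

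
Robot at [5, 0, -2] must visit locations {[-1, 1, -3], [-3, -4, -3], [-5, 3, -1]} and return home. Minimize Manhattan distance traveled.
40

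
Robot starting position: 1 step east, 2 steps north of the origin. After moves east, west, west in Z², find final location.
(0, 2)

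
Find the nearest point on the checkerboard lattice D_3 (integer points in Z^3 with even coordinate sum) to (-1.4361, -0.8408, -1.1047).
(-2, -1, -1)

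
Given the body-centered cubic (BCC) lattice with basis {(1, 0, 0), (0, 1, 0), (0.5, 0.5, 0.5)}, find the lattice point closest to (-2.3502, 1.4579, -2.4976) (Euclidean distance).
(-2.5, 1.5, -2.5)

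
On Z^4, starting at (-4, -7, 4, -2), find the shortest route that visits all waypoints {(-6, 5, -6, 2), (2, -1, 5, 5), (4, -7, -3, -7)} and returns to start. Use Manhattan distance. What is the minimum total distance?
102
(one optimal route: (-4, -7, 4, -2) → (2, -1, 5, 5) → (-6, 5, -6, 2) → (4, -7, -3, -7) → (-4, -7, 4, -2))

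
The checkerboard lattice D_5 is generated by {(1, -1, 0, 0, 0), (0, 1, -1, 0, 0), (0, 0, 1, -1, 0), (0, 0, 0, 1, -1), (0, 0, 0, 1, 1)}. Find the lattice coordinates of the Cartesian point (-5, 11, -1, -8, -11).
-5b₁ + 6b₂ + 5b₃ + 4b₄ - 7b₅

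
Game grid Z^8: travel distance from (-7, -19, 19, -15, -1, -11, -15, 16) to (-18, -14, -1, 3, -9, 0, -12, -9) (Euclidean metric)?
41.0974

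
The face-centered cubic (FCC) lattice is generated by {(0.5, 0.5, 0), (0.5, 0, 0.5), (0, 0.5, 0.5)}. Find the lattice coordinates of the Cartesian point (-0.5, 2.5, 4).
-2b₁ + b₂ + 7b₃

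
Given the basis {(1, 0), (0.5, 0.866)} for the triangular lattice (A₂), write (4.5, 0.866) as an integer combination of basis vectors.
4b₁ + b₂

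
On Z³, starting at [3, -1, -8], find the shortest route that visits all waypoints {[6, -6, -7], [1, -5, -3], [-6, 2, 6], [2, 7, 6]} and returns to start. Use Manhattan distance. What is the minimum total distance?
78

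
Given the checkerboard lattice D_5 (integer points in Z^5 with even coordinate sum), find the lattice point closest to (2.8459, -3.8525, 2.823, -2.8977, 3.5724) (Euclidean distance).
(3, -4, 3, -3, 3)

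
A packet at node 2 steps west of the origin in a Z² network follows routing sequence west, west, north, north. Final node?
(-4, 2)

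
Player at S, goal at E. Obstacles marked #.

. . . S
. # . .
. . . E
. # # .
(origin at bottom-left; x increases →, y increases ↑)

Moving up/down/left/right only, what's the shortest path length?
2
(one shortest path: (3, 3) → (3, 2) → (3, 1))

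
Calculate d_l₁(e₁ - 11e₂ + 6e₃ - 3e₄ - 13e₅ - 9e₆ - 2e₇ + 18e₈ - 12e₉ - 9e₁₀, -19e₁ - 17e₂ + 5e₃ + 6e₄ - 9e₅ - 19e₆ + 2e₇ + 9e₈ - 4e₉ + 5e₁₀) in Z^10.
85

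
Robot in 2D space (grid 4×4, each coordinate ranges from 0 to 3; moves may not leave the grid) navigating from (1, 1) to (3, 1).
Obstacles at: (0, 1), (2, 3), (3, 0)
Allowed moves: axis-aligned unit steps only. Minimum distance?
2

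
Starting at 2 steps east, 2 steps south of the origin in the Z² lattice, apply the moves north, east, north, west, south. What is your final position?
(2, -1)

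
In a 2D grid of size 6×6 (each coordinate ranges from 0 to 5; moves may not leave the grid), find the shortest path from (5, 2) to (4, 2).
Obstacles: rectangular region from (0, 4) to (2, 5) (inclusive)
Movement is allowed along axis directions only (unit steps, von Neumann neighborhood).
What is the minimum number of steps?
1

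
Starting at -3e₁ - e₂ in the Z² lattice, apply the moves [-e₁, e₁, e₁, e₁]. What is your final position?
(-1, -1)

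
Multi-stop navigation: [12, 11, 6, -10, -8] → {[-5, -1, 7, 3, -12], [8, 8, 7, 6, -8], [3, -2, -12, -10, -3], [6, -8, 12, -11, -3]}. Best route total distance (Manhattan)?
133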